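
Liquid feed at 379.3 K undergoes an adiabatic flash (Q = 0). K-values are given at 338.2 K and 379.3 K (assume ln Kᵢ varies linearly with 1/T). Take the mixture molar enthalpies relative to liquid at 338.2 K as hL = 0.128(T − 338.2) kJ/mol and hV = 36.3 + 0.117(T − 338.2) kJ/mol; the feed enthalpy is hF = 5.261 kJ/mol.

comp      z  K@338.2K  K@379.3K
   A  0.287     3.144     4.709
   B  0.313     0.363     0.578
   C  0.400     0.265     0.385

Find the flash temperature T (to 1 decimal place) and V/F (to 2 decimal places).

Adiabatic flash: solve Rachford–Rice at each trial T, then check hF = ψ·hV(T) + (1−ψ)·hL(T).
  T = 338.2 K: K = (3.144, 0.363, 0.265), RR gives ψ = 0.082, H_out = 2.979 kJ/mol
  T = 379.3 K: K = (4.709, 0.578, 0.385), RR gives ψ = 0.345, H_out = 17.632 kJ/mol
  T = 358.8 K: K = (3.894, 0.464, 0.323), RR gives ψ = 0.219, H_out = 10.554 kJ/mol
  T = 348.5 K: K = (3.510, 0.412, 0.293), RR gives ψ = 0.154, H_out = 6.894 kJ/mol
  T = 343.4 K: K = (3.327, 0.387, 0.279), RR gives ψ = 0.120, H_out = 4.999 kJ/mol
  T = 345.9 K: K = (3.416, 0.399, 0.286), RR gives ψ = 0.137, H_out = 5.937 kJ/mol
  T = 344.6 K: K = (3.369, 0.393, 0.283), RR gives ψ = 0.128, H_out = 5.451 kJ/mol
Linear interpolation between T = 343.4 (H_out = 4.999) and T = 344.6 (H_out = 5.451) on hF = 5.261 gives T ≈ 344.1 K, at which ψ = 0.12.

T = 344.1 K, V/F = 0.12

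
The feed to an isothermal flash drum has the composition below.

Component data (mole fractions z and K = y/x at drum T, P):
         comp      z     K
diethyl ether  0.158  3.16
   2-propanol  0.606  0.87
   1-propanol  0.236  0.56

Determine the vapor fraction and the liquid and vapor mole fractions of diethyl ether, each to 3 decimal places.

Let ψ = V/F and solve Σ zᵢ(Kᵢ−1)/(1+ψ(Kᵢ−1)) = 0.
Check two-phase: ΣzᵢKᵢ = 1.159 > 1 and Σzᵢ/Kᵢ = 1.168 > 1, so g(0) = 0.159 > 0 and g(1) = -0.168 < 0.
Newton iteration, ψ⁰ = 0.5:
  ψ = 0.500: g = -0.0533, g' = -0.257 → ψ = 0.293
  ψ = 0.293: g = 0.0080, g' = -0.348 → ψ = 0.316
Converged at ψ = 0.316.
Compositions from xᵢ = zᵢ/(1+ψ(Kᵢ−1)), yᵢ = Kᵢxᵢ:
  diethyl ether: x = 0.094, y = 0.297
  2-propanol: x = 0.632, y = 0.550
  1-propanol: x = 0.274, y = 0.154

ψ = 0.316, x_diethyl ether = 0.094, y_diethyl ether = 0.297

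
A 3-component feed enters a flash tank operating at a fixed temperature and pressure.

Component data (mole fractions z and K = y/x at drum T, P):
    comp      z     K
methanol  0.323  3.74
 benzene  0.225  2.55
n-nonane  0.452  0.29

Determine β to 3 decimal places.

Rachford–Rice: g(β) = Σ zᵢ(Kᵢ−1)/(1+β(Kᵢ−1)) = 0.
g(0) = ΣzᵢKᵢ − 1 = 0.913 and g(1) = 1 − Σzᵢ/Kᵢ = -0.733, so a root lies in (0, 1).
Newton iteration, β⁰ = 0.42:
  β = 0.420: g = 0.1654, g' = -1.185 → β = 0.560
  β = 0.560: g = 0.0036, g' = -1.160 → β = 0.563
Converged at β = 0.563.

β = 0.563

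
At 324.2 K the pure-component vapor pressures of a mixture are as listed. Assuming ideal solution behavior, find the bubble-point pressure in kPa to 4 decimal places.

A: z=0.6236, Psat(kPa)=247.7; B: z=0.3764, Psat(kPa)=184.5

Pbub = 223.9115 kPa

At the bubble point ψ → 0, so ΣzᵢKᵢ = 1 with Kᵢ = Pᵢˢᵃᵗ/P ⇒ P = ΣzᵢPᵢˢᵃᵗ.
P = 0.6236·247.7 + 0.3764·184.5 = 223.9115 kPa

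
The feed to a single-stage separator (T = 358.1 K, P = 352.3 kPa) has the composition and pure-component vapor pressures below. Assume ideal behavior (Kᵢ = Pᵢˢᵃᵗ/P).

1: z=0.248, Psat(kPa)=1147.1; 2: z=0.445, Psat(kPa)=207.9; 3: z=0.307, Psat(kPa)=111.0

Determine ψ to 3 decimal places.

ψ = 0.139

Raoult's law: Kᵢ = Pᵢˢᵃᵗ/P = Pᵢˢᵃᵗ/352.3.
  K_1 = 1147.1/352.3 = 3.25603, K_2 = 207.9/352.3 = 0.59012, K_3 = 111.0/352.3 = 0.31507
Newton iteration, ψ⁰ = 0.38:
  ψ = 0.380: g = -0.1991, g' = -0.734 → ψ = 0.109
  ψ = 0.109: g = 0.0311, g' = -1.064 → ψ = 0.138
  ψ = 0.138: g = 0.0011, g' = -0.994 → ψ = 0.139
Converged at ψ = 0.139.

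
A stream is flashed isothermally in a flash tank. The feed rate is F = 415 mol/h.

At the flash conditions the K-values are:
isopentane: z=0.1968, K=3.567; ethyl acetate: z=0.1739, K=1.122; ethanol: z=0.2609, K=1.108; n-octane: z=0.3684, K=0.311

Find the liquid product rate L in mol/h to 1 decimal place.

Material balance + equilibrium reduce to Σ zᵢ(Kᵢ−1)/(1+β(Kᵢ−1)) = 0.
Feasibility: ΣzᵢKᵢ = 1.3008, Σzᵢ/Kᵢ = 1.6302 — both > 1, two phases present.
Iterate (Newton) starting at β = 0.52:
  β = 0.5200: g = -0.13255, g' = -0.6676 → β = 0.3215
  β = 0.3215: g = -0.00161, g' = -0.6831 → β = 0.3191
Converged at β = 0.3191.
Then V = β·F = 0.3191·415 = 132.4 mol/h and L = F − V = 282.6 mol/h.

L = 282.6 mol/h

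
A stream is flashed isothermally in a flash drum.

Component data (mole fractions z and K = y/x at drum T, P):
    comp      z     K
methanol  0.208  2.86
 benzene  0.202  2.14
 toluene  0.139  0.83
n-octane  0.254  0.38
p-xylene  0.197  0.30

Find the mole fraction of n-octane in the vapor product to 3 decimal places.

y_n-octane = 0.122

Rachford–Rice: g(ψ) = Σ zᵢ(Kᵢ−1)/(1+ψ(Kᵢ−1)) = 0.
Check two-phase: ΣzᵢKᵢ = 1.298 > 1 and Σzᵢ/Kᵢ = 1.660 > 1, so g(0) = 0.298 > 0 and g(1) = -0.660 < 0.
Newton–Raphson from ψ = 0.42:
  ψ = 0.420: g = -0.0608, g' = -0.724 → ψ = 0.336
Converged at ψ = 0.336.
Compositions from xᵢ = zᵢ/(1+ψ(Kᵢ−1)), yᵢ = Kᵢxᵢ:
  methanol: x = 0.128, y = 0.366
  benzene: x = 0.146, y = 0.312
  toluene: x = 0.147, y = 0.122
  n-octane: x = 0.321, y = 0.122
  p-xylene: x = 0.258, y = 0.077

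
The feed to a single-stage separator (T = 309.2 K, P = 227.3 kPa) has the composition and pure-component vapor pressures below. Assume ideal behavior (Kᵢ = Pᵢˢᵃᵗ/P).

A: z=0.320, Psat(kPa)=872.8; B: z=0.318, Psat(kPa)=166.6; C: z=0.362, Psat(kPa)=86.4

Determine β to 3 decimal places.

Raoult's law: Kᵢ = Pᵢˢᵃᵗ/P = Pᵢˢᵃᵗ/227.3.
  K_A = 872.8/227.3 = 3.83986, K_B = 166.6/227.3 = 0.73295, K_C = 86.4/227.3 = 0.38011
Rachford–Rice: g(β) = Σ zᵢ(Kᵢ−1)/(1+β(Kᵢ−1)) = 0.
g(0) = ΣzᵢKᵢ − 1 = 0.599 and g(1) = 1 − Σzᵢ/Kᵢ = -0.470, so a root lies in (0, 1).
Newton iteration, β⁰ = 0.58:
  β = 0.580: g = -0.1076, g' = -0.739 → β = 0.434
  β = 0.434: g = 0.0036, g' = -0.807 → β = 0.439
Converged at β = 0.439.

β = 0.439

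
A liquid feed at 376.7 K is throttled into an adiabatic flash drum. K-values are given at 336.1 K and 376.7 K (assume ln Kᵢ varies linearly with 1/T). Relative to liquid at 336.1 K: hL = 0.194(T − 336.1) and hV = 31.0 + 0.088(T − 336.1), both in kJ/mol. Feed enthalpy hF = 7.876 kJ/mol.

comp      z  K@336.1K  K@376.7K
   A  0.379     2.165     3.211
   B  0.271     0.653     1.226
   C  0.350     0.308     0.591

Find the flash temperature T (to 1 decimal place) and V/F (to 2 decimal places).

Adiabatic flash: solve Rachford–Rice at each trial T, then check hF = ψ·hV(T) + (1−ψ)·hL(T).
  T = 336.1 K: K = (2.165, 0.653, 0.308), RR gives ψ = 0.160, H_out = 4.972 kJ/mol
  T = 376.7 K: K = (3.211, 1.226, 0.591), RR gives ψ = 1.000, H_out = 34.573 kJ/mol
  T = 356.4 K: K = (2.666, 0.911, 0.435), RR gives ψ = 0.582, H_out = 20.742 kJ/mol
  T = 346.2 K: K = (2.409, 0.774, 0.367), RR gives ψ = 0.362, H_out = 12.787 kJ/mol
  T = 341.1 K: K = (2.284, 0.711, 0.337), RR gives ψ = 0.260, H_out = 8.878 kJ/mol
  T = 338.6 K: K = (2.224, 0.682, 0.322), RR gives ψ = 0.210, H_out = 6.941 kJ/mol
  T = 339.9 K: K = (2.255, 0.697, 0.330), RR gives ψ = 0.236, H_out = 7.951 kJ/mol
Linear interpolation between T = 338.6 (H_out = 6.941) and T = 339.9 (H_out = 7.951) on hF = 7.876 gives T ≈ 339.8 K, at which ψ = 0.23.

T = 339.8 K, V/F = 0.23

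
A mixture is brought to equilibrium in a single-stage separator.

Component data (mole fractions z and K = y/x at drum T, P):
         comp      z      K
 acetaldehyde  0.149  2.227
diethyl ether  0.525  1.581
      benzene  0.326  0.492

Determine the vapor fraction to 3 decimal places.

Let ψ = V/F and solve Σ zᵢ(Kᵢ−1)/(1+ψ(Kᵢ−1)) = 0.
g(0) = ΣzᵢKᵢ − 1 = 0.322 and g(1) = 1 − Σzᵢ/Kᵢ = -0.062, so a root lies in (0, 1).
Iterate (Newton) starting at ψ = 0.62:
  ψ = 0.620: g = 0.0863, g' = -0.347 → ψ = 0.868
  ψ = 0.868: g = -0.0051, g' = -0.400 → ψ = 0.856
Converged at ψ = 0.856.

ψ = 0.856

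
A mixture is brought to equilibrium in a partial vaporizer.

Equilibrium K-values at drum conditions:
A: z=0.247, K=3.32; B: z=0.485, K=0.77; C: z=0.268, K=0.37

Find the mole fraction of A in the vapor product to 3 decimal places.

Rachford–Rice: g(ψ) = Σ zᵢ(Kᵢ−1)/(1+ψ(Kᵢ−1)) = 0.
Check two-phase: ΣzᵢKᵢ = 1.293 > 1 and Σzᵢ/Kᵢ = 1.429 > 1, so g(0) = 0.293 > 0 and g(1) = -0.429 < 0.
Iterate (Newton) starting at ψ = 0.5:
  ψ = 0.500: g = -0.1072, g' = -0.544 → ψ = 0.303
  ψ = 0.303: g = 0.0079, g' = -0.651 → ψ = 0.315
Converged at ψ = 0.315.
Compositions from xᵢ = zᵢ/(1+ψ(Kᵢ−1)), yᵢ = Kᵢxᵢ:
  A: x = 0.143, y = 0.474
  B: x = 0.523, y = 0.403
  C: x = 0.334, y = 0.124

y_A = 0.474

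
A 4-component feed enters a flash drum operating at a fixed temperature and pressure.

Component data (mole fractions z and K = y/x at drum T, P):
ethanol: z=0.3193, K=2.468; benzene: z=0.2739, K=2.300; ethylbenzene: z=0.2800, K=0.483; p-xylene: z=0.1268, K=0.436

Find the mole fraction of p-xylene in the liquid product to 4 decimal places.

x_p-xylene = 0.2362

Rachford–Rice: g(β) = Σ zᵢ(Kᵢ−1)/(1+β(Kᵢ−1)) = 0.
g(0) = ΣzᵢKᵢ − 1 = 0.6085 and g(1) = 1 − Σzᵢ/Kᵢ = -0.1190, so a root lies in (0, 1).
Iterate (Newton) starting at β = 0.5:
  β = 0.5000: g = 0.19129, g' = -0.6132 → β = 0.8119
  β = 0.8119: g = 0.00565, g' = -0.6123 → β = 0.8212
  β = 0.8212: g = -0.00002, g' = -0.6157 → β = 0.8211
Converged at β = 0.8211.
Compositions from xᵢ = zᵢ/(1+β(Kᵢ−1)), yᵢ = Kᵢxᵢ:
  ethanol: x = 0.1448, y = 0.3573
  benzene: x = 0.1325, y = 0.3047
  ethylbenzene: x = 0.4866, y = 0.2350
  p-xylene: x = 0.2362, y = 0.1030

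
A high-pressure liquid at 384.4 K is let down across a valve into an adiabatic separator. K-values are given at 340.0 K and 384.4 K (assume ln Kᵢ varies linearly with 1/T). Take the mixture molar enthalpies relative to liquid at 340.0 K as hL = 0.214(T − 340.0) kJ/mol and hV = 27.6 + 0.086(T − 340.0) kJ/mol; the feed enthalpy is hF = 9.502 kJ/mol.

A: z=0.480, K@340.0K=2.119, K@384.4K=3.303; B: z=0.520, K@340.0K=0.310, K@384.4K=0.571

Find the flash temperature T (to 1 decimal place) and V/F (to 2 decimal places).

T = 345.5 K, V/F = 0.31

Adiabatic flash: solve Rachford–Rice at each trial T, then check hF = ψ·hV(T) + (1−ψ)·hL(T).
  T = 340.0 K: K = (2.119, 0.310), RR gives ψ = 0.231, H_out = 6.374 kJ/mol
  T = 384.4 K: K = (3.303, 0.571), RR gives ψ = 0.893, H_out = 29.075 kJ/mol
  T = 362.2 K: K = (2.682, 0.429), RR gives ψ = 0.531, H_out = 17.897 kJ/mol
  T = 351.1 K: K = (2.393, 0.366), RR gives ψ = 0.384, H_out = 12.434 kJ/mol
  T = 345.6 K: K = (2.255, 0.338), RR gives ψ = 0.310, H_out = 9.545 kJ/mol
  T = 342.8 K: K = (2.187, 0.324), RR gives ψ = 0.271, H_out = 7.995 kJ/mol
  T = 344.2 K: K = (2.221, 0.331), RR gives ψ = 0.291, H_out = 8.778 kJ/mol
Linear interpolation between T = 344.2 (H_out = 8.778) and T = 345.6 (H_out = 9.545) on hF = 9.502 gives T ≈ 345.5 K, at which ψ = 0.31.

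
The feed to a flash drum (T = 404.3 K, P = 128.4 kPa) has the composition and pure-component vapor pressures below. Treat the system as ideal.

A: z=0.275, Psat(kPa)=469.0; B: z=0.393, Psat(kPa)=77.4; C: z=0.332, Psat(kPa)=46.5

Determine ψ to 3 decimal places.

ψ = 0.264

Raoult's law: Kᵢ = Pᵢˢᵃᵗ/P = Pᵢˢᵃᵗ/128.4.
  K_A = 469.0/128.4 = 3.65265, K_B = 77.4/128.4 = 0.60280, K_C = 46.5/128.4 = 0.36215
Rachford–Rice: g(ψ) = Σ zᵢ(Kᵢ−1)/(1+ψ(Kᵢ−1)) = 0.
Check two-phase: ΣzᵢKᵢ = 1.362 > 1 and Σzᵢ/Kᵢ = 1.644 > 1, so g(0) = 0.362 > 0 and g(1) = -0.644 < 0.
Newton–Raphson from ψ = 0.41:
  ψ = 0.410: g = -0.1238, g' = -0.780 → ψ = 0.251
  ψ = 0.251: g = 0.0121, g' = -0.965 → ψ = 0.264
Converged at ψ = 0.264.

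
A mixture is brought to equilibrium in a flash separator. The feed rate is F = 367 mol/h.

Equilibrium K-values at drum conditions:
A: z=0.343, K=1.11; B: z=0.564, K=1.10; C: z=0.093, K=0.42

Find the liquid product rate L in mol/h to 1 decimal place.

L = 122.0 mol/h

Newton–Raphson from β = 0.5:
  β = 0.500: g = 0.0135, g' = -0.071 → β = 0.690
  β = 0.690: g = -0.0021, g' = -0.096 → β = 0.668
Converged at β = 0.668.
Then V = β·F = 0.6676·367 = 245.0 mol/h and L = F − V = 122.0 mol/h.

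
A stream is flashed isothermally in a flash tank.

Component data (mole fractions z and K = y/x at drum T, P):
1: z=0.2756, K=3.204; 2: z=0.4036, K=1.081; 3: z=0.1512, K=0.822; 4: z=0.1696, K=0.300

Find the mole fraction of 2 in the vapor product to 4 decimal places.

Material balance + equilibrium reduce to Σ zᵢ(Kᵢ−1)/(1+ψ(Kᵢ−1)) = 0.
Check two-phase: ΣzᵢKᵢ = 1.4945 > 1 and Σzᵢ/Kᵢ = 1.2087 > 1, so g(0) = 0.4945 > 0 and g(1) = -0.2087 < 0.
Newton–Raphson from ψ = 0.5:
  ψ = 0.5000: g = 0.10820, g' = -0.5079 → ψ = 0.7130
  ψ = 0.7130: g = -0.00073, g' = -0.5424 → ψ = 0.7117
Converged at ψ = 0.7117.
Compositions from xᵢ = zᵢ/(1+ψ(Kᵢ−1)), yᵢ = Kᵢxᵢ:
  1: x = 0.1073, y = 0.3438
  2: x = 0.3816, y = 0.4125
  3: x = 0.1731, y = 0.1423
  4: x = 0.3380, y = 0.1014

y_2 = 0.4125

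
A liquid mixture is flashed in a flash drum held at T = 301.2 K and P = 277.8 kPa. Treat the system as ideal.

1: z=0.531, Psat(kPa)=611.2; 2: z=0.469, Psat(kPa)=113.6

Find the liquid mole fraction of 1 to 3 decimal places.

Raoult's law: Kᵢ = Pᵢˢᵃᵗ/P = Pᵢˢᵃᵗ/277.8.
  K_1 = 611.2/277.8 = 2.20014, K_2 = 113.6/277.8 = 0.40893
Binary case is linear: z₁(K₁−1)(1+ψ(K₂−1)) + z₂(K₂−1)(1+ψ(K₁−1)) = 0
⇒ ψ = [z₁(K₁−1)+z₂(K₂−1)] / [−(K₁−1)(K₂−1)] = 0.3601/0.7094 = 0.508
Compositions from xᵢ = zᵢ/(1+ψ(Kᵢ−1)), yᵢ = Kᵢxᵢ:
  1: x = 0.330, y = 0.726
  2: x = 0.670, y = 0.274

x_1 = 0.330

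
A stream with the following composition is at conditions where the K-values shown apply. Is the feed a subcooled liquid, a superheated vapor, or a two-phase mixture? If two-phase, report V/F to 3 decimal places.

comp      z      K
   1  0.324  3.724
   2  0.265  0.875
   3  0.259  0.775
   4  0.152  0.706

superheated vapor

ΣzᵢKᵢ = 1.746; Σzᵢ/Kᵢ = 0.939.
Since Σzᵢ/Kᵢ < 1 the mixture is above its dew point — single vapor phase.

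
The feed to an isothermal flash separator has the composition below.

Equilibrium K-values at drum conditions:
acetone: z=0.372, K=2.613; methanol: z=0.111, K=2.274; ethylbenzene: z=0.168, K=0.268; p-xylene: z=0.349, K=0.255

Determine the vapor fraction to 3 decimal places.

Let ψ = V/F and solve Σ zᵢ(Kᵢ−1)/(1+ψ(Kᵢ−1)) = 0.
g(0) = ΣzᵢKᵢ − 1 = 0.358 and g(1) = 1 − Σzᵢ/Kᵢ = -1.187, so a root lies in (0, 1).
Iterate (Newton) starting at ψ = 0.43:
  ψ = 0.430: g = -0.1164, g' = -1.024 → ψ = 0.316
  ψ = 0.316: g = -0.0021, g' = -1.000 → ψ = 0.314
Converged at ψ = 0.314.

ψ = 0.314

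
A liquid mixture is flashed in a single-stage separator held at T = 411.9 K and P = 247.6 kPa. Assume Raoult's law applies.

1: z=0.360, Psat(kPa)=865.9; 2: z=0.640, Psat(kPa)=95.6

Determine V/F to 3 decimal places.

Raoult's law: Kᵢ = Pᵢˢᵃᵗ/P = Pᵢˢᵃᵗ/247.6.
  K_1 = 865.9/247.6 = 3.49717, K_2 = 95.6/247.6 = 0.38611
Material balance + equilibrium reduce to Σ zᵢ(Kᵢ−1)/(1+V/F(Kᵢ−1)) = 0.
Feasibility: ΣzᵢKᵢ = 1.506, Σzᵢ/Kᵢ = 1.761 — both > 1, two phases present.
Binary case is linear: z₁(K₁−1)(1+V/F(K₂−1)) + z₂(K₂−1)(1+V/F(K₁−1)) = 0
⇒ V/F = [z₁(K₁−1)+z₂(K₂−1)] / [−(K₁−1)(K₂−1)] = 0.5061/1.5330 = 0.330

V/F = 0.330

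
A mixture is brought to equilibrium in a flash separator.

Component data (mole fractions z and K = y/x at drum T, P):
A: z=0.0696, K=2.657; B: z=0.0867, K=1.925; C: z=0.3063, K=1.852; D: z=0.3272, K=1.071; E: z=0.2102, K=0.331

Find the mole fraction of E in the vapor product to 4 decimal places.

y_E = 0.1389

Rachford–Rice: g(ψ) = Σ zᵢ(Kᵢ−1)/(1+ψ(Kᵢ−1)) = 0.
Feasibility: ΣzᵢKᵢ = 1.3391, Σzᵢ/Kᵢ = 1.1772 — both > 1, two phases present.
Newton iteration, ψ⁰ = 0.5:
  ψ = 0.5000: g = 0.11204, g' = -0.4151 → ψ = 0.7699
  ψ = 0.7699: g = -0.01284, g' = -0.5448 → ψ = 0.7463
  ψ = 0.7463: g = -0.00025, g' = -0.5240 → ψ = 0.7458
Converged at ψ = 0.7458.
Compositions from xᵢ = zᵢ/(1+ψ(Kᵢ−1)), yᵢ = Kᵢxᵢ:
  A: x = 0.0311, y = 0.0827
  B: x = 0.0513, y = 0.0988
  C: x = 0.1873, y = 0.3469
  D: x = 0.3107, y = 0.3328
  E: x = 0.4195, y = 0.1389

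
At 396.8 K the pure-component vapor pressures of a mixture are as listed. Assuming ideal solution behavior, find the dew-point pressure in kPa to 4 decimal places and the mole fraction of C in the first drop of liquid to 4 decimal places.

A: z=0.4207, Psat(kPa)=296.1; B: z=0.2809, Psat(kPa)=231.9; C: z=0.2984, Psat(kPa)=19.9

At the dew point ψ → 1, so Σzᵢ/Kᵢ = 1 with Kᵢ = Pᵢˢᵃᵗ/P ⇒ 1/P = Σzᵢ/Pᵢˢᵃᵗ.
1/P = 0.4207/296.1 + 0.2809/231.9 + 0.2984/19.9 = 0.0176271 ⇒ P = 56.7309 kPa
xᵢ = zᵢP/Pᵢˢᵃᵗ ⇒ x_C = 0.2984·56.7309/19.9 = 0.8507

Pdew = 56.7309 kPa, x_C = 0.8507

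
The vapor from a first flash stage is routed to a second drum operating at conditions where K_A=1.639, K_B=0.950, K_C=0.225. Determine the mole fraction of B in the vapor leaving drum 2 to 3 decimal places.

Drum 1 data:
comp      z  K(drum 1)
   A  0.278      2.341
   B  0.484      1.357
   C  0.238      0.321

Drum 1:
Material balance + equilibrium reduce to Σ zᵢ(Kᵢ−1)/(1+ψ₁(Kᵢ−1)) = 0.
Feasibility: ΣzᵢKᵢ = 1.384, Σzᵢ/Kᵢ = 1.217 — both > 1, two phases present.
Newton iteration, ψ₁⁰ = 0.5:
  ψ₁ = 0.500: g = 0.1251, g' = -0.475 → ψ₁ = 0.763
  ψ₁ = 0.763: g = -0.0155, g' = -0.633 → ψ₁ = 0.739
  ψ₁ = 0.739: g = -0.0003, g' = -0.607 → ψ₁ = 0.738
Converged at ψ₁ = 0.738.
Drum-1 compositions:
  A: x = 0.140, y = 0.327
  B: x = 0.383, y = 0.520
  C: x = 0.477, y = 0.153
Drum-2 feed = drum-1 vapor: z₂ = (0.3270, 0.5198, 0.1532).
Drum 2:
Let ψ₂ = V/F and solve Σ zᵢ(Kᵢ−1)/(1+ψ₂(Kᵢ−1)) = 0.
g(0) = ΣzᵢKᵢ − 1 = 0.064 and g(1) = 1 − Σzᵢ/Kᵢ = -0.428, so a root lies in (0, 1).
Newton iteration, ψ₂⁰ = 0.67:
  ψ₂ = 0.670: g = -0.1275, g' = -0.465 → ψ₂ = 0.396
  ψ₂ = 0.396: g = -0.0310, g' = -0.278 → ψ₂ = 0.284
  ψ₂ = 0.284: g = -0.0018, g' = -0.248 → ψ₂ = 0.277
Converged at ψ₂ = 0.277.
  A: x = 0.278, y = 0.455
  B: x = 0.527, y = 0.501
  C: x = 0.195, y = 0.044

y_B (drum 2) = 0.501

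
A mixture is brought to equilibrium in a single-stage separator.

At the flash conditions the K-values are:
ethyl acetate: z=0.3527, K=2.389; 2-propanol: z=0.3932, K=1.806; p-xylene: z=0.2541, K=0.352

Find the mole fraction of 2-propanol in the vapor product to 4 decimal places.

y_2-propanol = 0.4101

Material balance + equilibrium reduce to Σ zᵢ(Kᵢ−1)/(1+ψ(Kᵢ−1)) = 0.
g(0) = ΣzᵢKᵢ − 1 = 0.6422 and g(1) = 1 − Σzᵢ/Kᵢ = -0.0872, so a root lies in (0, 1).
Newton–Raphson from ψ = 0.36:
  ψ = 0.3600: g = 0.35748, g' = -0.6374 → ψ = 0.9209
  ψ = 0.9209: g = -0.01143, g' = -0.8712 → ψ = 0.9077
  ψ = 0.9077: g = -0.00016, g' = -0.8476 → ψ = 0.9076
Converged at ψ = 0.9076.
Compositions from xᵢ = zᵢ/(1+ψ(Kᵢ−1)), yᵢ = Kᵢxᵢ:
  ethyl acetate: x = 0.1560, y = 0.3727
  2-propanol: x = 0.2271, y = 0.4101
  p-xylene: x = 0.6169, y = 0.2171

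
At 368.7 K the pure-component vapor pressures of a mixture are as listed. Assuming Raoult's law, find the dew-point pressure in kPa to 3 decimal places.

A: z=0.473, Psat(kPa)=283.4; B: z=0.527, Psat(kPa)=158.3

Pdew = 200.074 kPa

At the dew point ψ → 1, so Σzᵢ/Kᵢ = 1 with Kᵢ = Pᵢˢᵃᵗ/P ⇒ 1/P = Σzᵢ/Pᵢˢᵃᵗ.
1/P = 0.473/283.4 + 0.527/158.3 = 0.004998 ⇒ P = 200.074 kPa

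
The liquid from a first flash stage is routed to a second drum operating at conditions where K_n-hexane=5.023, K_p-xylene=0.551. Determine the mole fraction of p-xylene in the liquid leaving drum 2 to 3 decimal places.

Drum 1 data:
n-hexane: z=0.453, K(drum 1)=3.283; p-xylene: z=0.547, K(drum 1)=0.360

x_p-xylene (drum 2) = 0.900

Drum 1:
Let ψ₁ = V/F and solve Σ zᵢ(Kᵢ−1)/(1+ψ₁(Kᵢ−1)) = 0.
Check two-phase: ΣzᵢKᵢ = 1.684 > 1 and Σzᵢ/Kᵢ = 1.657 > 1, so g(0) = 0.684 > 0 and g(1) = -0.657 < 0.
Iterate (Newton) starting at ψ₁ = 0.51:
  ψ₁ = 0.510: g = -0.0419, g' = -0.998 → ψ₁ = 0.468
Converged at ψ₁ = 0.468.
Drum-1 compositions:
  n-hexane: x = 0.219, y = 0.719
  p-xylene: x = 0.781, y = 0.281
Drum-2 feed = drum-1 liquid: z₂ = (0.2190, 0.7810).
Drum 2:
Newton–Raphson from ψ₂ = 0.47:
  ψ₂ = 0.470: g = -0.1398, g' = -0.677 → ψ₂ = 0.264
  ψ₂ = 0.264: g = 0.0298, g' = -1.037 → ψ₂ = 0.292
  ψ₂ = 0.292: g = 0.0012, g' = -0.957 → ψ₂ = 0.293
Converged at ψ₂ = 0.294.
  n-hexane: x = 0.100, y = 0.504
  p-xylene: x = 0.900, y = 0.496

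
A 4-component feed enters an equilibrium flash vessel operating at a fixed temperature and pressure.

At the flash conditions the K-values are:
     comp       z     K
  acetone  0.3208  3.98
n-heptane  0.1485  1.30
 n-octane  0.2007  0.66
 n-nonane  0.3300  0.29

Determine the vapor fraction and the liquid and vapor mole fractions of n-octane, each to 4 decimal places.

ψ = 0.4748, x_n-octane = 0.2393, y_n-octane = 0.1580

Rachford–Rice: g(ψ) = Σ zᵢ(Kᵢ−1)/(1+ψ(Kᵢ−1)) = 0.
g(0) = ΣzᵢKᵢ − 1 = 0.6980 and g(1) = 1 − Σzᵢ/Kᵢ = -0.6369, so a root lies in (0, 1).
Iterate (Newton) starting at ψ = 0.5:
  ψ = 0.5000: g = -0.02280, g' = -0.9031 → ψ = 0.4748
Converged at ψ = 0.4748.
Compositions from xᵢ = zᵢ/(1+ψ(Kᵢ−1)), yᵢ = Kᵢxᵢ:
  acetone: x = 0.1328, y = 0.5287
  n-heptane: x = 0.1300, y = 0.1690
  n-octane: x = 0.2393, y = 0.1580
  n-nonane: x = 0.4978, y = 0.1444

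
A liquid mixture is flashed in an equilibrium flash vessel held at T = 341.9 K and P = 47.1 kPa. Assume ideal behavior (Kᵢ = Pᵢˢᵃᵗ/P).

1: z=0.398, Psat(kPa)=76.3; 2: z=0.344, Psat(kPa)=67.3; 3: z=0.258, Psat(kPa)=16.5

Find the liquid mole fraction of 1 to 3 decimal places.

x_1 = 0.283

Raoult's law: Kᵢ = Pᵢˢᵃᵗ/P = Pᵢˢᵃᵗ/47.1.
  K_1 = 76.3/47.1 = 1.61996, K_2 = 67.3/47.1 = 1.42887, K_3 = 16.5/47.1 = 0.35032
Rachford–Rice: g(ψ) = Σ zᵢ(Kᵢ−1)/(1+ψ(Kᵢ−1)) = 0.
Check two-phase: ΣzᵢKᵢ = 1.227 > 1 and Σzᵢ/Kᵢ = 1.223 > 1, so g(0) = 0.227 > 0 and g(1) = -0.223 < 0.
Newton iteration, ψ⁰ = 0.4:
  ψ = 0.400: g = 0.0972, g' = -0.343 → ψ = 0.683
  ψ = 0.683: g = -0.0140, g' = -0.465 → ψ = 0.653
  ψ = 0.653: g = -0.0003, g' = -0.445 → ψ = 0.652
Converged at ψ = 0.652.
Compositions from xᵢ = zᵢ/(1+ψ(Kᵢ−1)), yᵢ = Kᵢxᵢ:
  1: x = 0.283, y = 0.459
  2: x = 0.269, y = 0.384
  3: x = 0.448, y = 0.157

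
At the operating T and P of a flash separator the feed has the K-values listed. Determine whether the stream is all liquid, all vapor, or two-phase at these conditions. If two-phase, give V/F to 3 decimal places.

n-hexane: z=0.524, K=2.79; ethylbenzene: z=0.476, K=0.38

two-phase, V/F = 0.579

ΣzᵢKᵢ = 1.643; Σzᵢ/Kᵢ = 1.440.
Both exceed 1, so a two-phase solution exists.
Material balance + equilibrium reduce to Σ zᵢ(Kᵢ−1)/(1+ψ(Kᵢ−1)) = 0.
Binary case is linear: z₁(K₁−1)(1+ψ(K₂−1)) + z₂(K₂−1)(1+ψ(K₁−1)) = 0
⇒ ψ = [z₁(K₁−1)+z₂(K₂−1)] / [−(K₁−1)(K₂−1)] = 0.6428/1.1098 = 0.579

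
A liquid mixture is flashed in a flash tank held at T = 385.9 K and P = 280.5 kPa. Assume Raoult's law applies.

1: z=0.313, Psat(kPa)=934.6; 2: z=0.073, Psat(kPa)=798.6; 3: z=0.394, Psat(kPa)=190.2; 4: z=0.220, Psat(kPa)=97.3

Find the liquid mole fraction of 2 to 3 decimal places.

Raoult's law: Kᵢ = Pᵢˢᵃᵗ/P = Pᵢˢᵃᵗ/280.5.
  K_1 = 934.6/280.5 = 3.33191, K_2 = 798.6/280.5 = 2.84706, K_3 = 190.2/280.5 = 0.67807, K_4 = 97.3/280.5 = 0.34688
Rachford–Rice: g(V/F) = Σ zᵢ(Kᵢ−1)/(1+V/F(Kᵢ−1)) = 0.
g(0) = ΣzᵢKᵢ − 1 = 0.594 and g(1) = 1 − Σzᵢ/Kᵢ = -0.335, so a root lies in (0, 1).
Iterate (Newton) starting at V/F = 0.5:
  V/F = 0.500: g = 0.0425, g' = -0.695 → V/F = 0.561
  V/F = 0.561: g = 0.0007, g' = -0.674 → V/F = 0.562
Converged at V/F = 0.562.
Compositions from xᵢ = zᵢ/(1+V/F(Kᵢ−1)), yᵢ = Kᵢxᵢ:
  1: x = 0.135, y = 0.451
  2: x = 0.036, y = 0.102
  3: x = 0.481, y = 0.326
  4: x = 0.348, y = 0.121

x_2 = 0.036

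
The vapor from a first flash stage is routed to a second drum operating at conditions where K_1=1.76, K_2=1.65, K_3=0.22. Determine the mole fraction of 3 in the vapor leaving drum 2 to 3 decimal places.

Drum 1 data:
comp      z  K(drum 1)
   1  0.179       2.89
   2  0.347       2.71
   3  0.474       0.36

Drum 1:
Material balance + equilibrium reduce to Σ zᵢ(Kᵢ−1)/(1+ψ₁(Kᵢ−1)) = 0.
Check two-phase: ΣzᵢKᵢ = 1.628 > 1 and Σzᵢ/Kᵢ = 1.507 > 1, so g(0) = 0.628 > 0 and g(1) = -0.507 < 0.
Newton iteration, ψ₁⁰ = 0.5:
  ψ₁ = 0.500: g = 0.0477, g' = -0.884 → ψ₁ = 0.554
Converged at ψ₁ = 0.554.
Drum-1 compositions:
  1: x = 0.087, y = 0.253
  2: x = 0.178, y = 0.483
  3: x = 0.734, y = 0.264
Drum-2 feed = drum-1 vapor: z₂ = (0.2527, 0.4829, 0.2644).
Drum 2:
Rachford–Rice: g(ψ₂) = Σ zᵢ(Kᵢ−1)/(1+ψ₂(Kᵢ−1)) = 0.
Check two-phase: ΣzᵢKᵢ = 1.300 > 1 and Σzᵢ/Kᵢ = 1.638 > 1, so g(0) = 0.300 > 0 and g(1) = -0.638 < 0.
Newton iteration, ψ₂⁰ = 0.32:
  ψ₂ = 0.320: g = 0.1395, g' = -0.520 → ψ₂ = 0.588
  ψ₂ = 0.588: g = -0.0214, g' = -0.726 → ψ₂ = 0.559
  ψ₂ = 0.559: g = -0.0006, g' = -0.687 → ψ₂ = 0.558
Converged at ψ₂ = 0.558.
  1: x = 0.177, y = 0.312
  2: x = 0.354, y = 0.585
  3: x = 0.468, y = 0.103

y_3 (drum 2) = 0.103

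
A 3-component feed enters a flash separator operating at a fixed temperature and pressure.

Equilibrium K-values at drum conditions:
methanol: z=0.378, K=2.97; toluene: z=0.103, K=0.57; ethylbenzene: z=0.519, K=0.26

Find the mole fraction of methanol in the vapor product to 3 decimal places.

Material balance + equilibrium reduce to Σ zᵢ(Kᵢ−1)/(1+V/F(Kᵢ−1)) = 0.
Check two-phase: ΣzᵢKᵢ = 1.316 > 1 and Σzᵢ/Kᵢ = 2.304 > 1, so g(0) = 0.316 > 0 and g(1) = -1.304 < 0.
Newton–Raphson from V/F = 0.5:
  V/F = 0.500: g = -0.2909, g' = -1.119 → V/F = 0.240
  V/F = 0.240: g = -0.0109, g' = -1.120 → V/F = 0.230
Converged at V/F = 0.230.
Compositions from xᵢ = zᵢ/(1+V/F(Kᵢ−1)), yᵢ = Kᵢxᵢ:
  methanol: x = 0.260, y = 0.772
  toluene: x = 0.114, y = 0.065
  ethylbenzene: x = 0.626, y = 0.163

y_methanol = 0.772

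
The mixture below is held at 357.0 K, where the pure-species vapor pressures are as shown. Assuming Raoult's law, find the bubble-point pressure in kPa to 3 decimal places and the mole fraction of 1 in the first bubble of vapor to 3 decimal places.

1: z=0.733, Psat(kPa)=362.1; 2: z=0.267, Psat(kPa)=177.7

Pbub = 312.865 kPa, y_1 = 0.848

At the bubble point ψ → 0, so ΣzᵢKᵢ = 1 with Kᵢ = Pᵢˢᵃᵗ/P ⇒ P = ΣzᵢPᵢˢᵃᵗ.
P = 0.733·362.1 + 0.267·177.7 = 312.865 kPa
yᵢ = zᵢPᵢˢᵃᵗ/P ⇒ y_1 = 0.733·362.1/312.865 = 0.848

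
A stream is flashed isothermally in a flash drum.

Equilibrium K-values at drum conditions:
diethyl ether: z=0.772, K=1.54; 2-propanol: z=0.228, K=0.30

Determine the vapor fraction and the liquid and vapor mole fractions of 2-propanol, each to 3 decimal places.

ψ = 0.681, x_2-propanol = 0.435, y_2-propanol = 0.131

Material balance + equilibrium reduce to Σ zᵢ(Kᵢ−1)/(1+ψ(Kᵢ−1)) = 0.
Feasibility: ΣzᵢKᵢ = 1.257, Σzᵢ/Kᵢ = 1.261 — both > 1, two phases present.
Binary case is linear: z₁(K₁−1)(1+ψ(K₂−1)) + z₂(K₂−1)(1+ψ(K₁−1)) = 0
⇒ ψ = [z₁(K₁−1)+z₂(K₂−1)] / [−(K₁−1)(K₂−1)] = 0.2573/0.3780 = 0.681
Compositions from xᵢ = zᵢ/(1+ψ(Kᵢ−1)), yᵢ = Kᵢxᵢ:
  diethyl ether: x = 0.565, y = 0.869
  2-propanol: x = 0.435, y = 0.131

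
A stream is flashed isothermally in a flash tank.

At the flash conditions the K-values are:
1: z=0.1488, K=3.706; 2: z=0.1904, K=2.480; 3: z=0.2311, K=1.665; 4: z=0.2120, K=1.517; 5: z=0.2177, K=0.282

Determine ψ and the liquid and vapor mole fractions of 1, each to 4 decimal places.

Let ψ = V/F and solve Σ zᵢ(Kᵢ−1)/(1+ψ(Kᵢ−1)) = 0.
Feasibility: ΣzᵢKᵢ = 1.7914, Σzᵢ/Kᵢ = 1.1675 — both > 1, two phases present.
Newton iteration, ψ⁰ = 0.5:
  ψ = 0.5000: g = 0.29165, g' = -0.7010 → ψ = 0.9160
  ψ = 0.9160: g = -0.05140, g' = -1.1886 → ψ = 0.8728
  ψ = 0.8728: g = -0.00317, g' = -1.0488 → ψ = 0.8698
  ψ = 0.8698: g = -0.00001, g' = -1.0405 → ψ = 0.8697
Converged at ψ = 0.8697.
Compositions from xᵢ = zᵢ/(1+ψ(Kᵢ−1)), yᵢ = Kᵢxᵢ:
  1: x = 0.0444, y = 0.1644
  2: x = 0.0832, y = 0.2064
  3: x = 0.1464, y = 0.2438
  4: x = 0.1462, y = 0.2218
  5: x = 0.5797, y = 0.1635

ψ = 0.8697, x_1 = 0.0444, y_1 = 0.1644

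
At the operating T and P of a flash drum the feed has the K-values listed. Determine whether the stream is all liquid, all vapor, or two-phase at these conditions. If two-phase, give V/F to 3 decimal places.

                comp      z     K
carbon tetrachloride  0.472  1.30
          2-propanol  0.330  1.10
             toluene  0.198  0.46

two-phase, V/F = 0.555

ΣzᵢKᵢ = 1.068; Σzᵢ/Kᵢ = 1.094.
Both exceed 1, so a two-phase solution exists.
Rachford–Rice: g(ψ) = Σ zᵢ(Kᵢ−1)/(1+ψ(Kᵢ−1)) = 0.
Newton iteration, ψ⁰ = 0.5:
  ψ = 0.500: g = 0.0081, g' = -0.143 → ψ = 0.556
  ψ = 0.556: g = -0.0002, g' = -0.152 → ψ = 0.555
Converged at ψ = 0.555.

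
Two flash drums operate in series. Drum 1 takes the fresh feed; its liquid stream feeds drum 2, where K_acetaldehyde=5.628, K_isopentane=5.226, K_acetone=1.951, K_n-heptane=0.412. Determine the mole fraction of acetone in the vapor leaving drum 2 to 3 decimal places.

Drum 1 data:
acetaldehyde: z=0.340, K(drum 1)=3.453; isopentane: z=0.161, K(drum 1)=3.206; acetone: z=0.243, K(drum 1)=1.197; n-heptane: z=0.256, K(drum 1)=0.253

y_acetone (drum 2) = 0.308

Drum 1:
Let ψ₁ = V/F and solve Σ zᵢ(Kᵢ−1)/(1+ψ₁(Kᵢ−1)) = 0.
g(0) = ΣzᵢKᵢ − 1 = 1.046 and g(1) = 1 − Σzᵢ/Kᵢ = -0.364, so a root lies in (0, 1).
Newton iteration, ψ₁⁰ = 0.5:
  ψ₁ = 0.500: g = 0.2818, g' = -0.962 → ψ₁ = 0.793
  ψ₁ = 0.793: g = -0.0154, g' = -1.206 → ψ₁ = 0.780
Converged at ψ₁ = 0.780.
Drum-1 compositions:
  acetaldehyde: x = 0.117, y = 0.403
  isopentane: x = 0.059, y = 0.190
  acetone: x = 0.211, y = 0.252
  n-heptane: x = 0.614, y = 0.155
Drum-2 feed = drum-1 liquid: z₂ = (0.1167, 0.0592, 0.2106, 0.6135).
Drum 2:
Rachford–Rice: g(ψ₂) = Σ zᵢ(Kᵢ−1)/(1+ψ₂(Kᵢ−1)) = 0.
Feasibility: ΣzᵢKᵢ = 1.630, Σzᵢ/Kᵢ = 1.629 — both > 1, two phases present.
Iterate (Newton) starting at ψ₂ = 0.61:
  ψ₂ = 0.610: g = -0.2246, g' = -0.846 → ψ₂ = 0.344
  ψ₂ = 0.344: g = 0.0086, g' = -0.988 → ψ₂ = 0.353
Converged at ψ₂ = 0.353.
  acetaldehyde: x = 0.044, y = 0.249
  isopentane: x = 0.024, y = 0.124
  acetone: x = 0.158, y = 0.308
  n-heptane: x = 0.774, y = 0.319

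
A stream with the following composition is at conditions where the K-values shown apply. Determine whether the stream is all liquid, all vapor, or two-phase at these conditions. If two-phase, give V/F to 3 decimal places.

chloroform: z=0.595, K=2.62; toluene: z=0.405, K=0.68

ΣzᵢKᵢ = 1.834; Σzᵢ/Kᵢ = 0.823.
Since Σzᵢ/Kᵢ < 1 the mixture is above its dew point — single vapor phase.

all vapor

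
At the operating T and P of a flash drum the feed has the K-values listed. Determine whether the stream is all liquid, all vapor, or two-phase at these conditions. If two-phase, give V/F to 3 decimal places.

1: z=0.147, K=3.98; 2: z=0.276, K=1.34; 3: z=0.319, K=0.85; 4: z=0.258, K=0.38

two-phase, V/F = 0.440

ΣzᵢKᵢ = 1.324; Σzᵢ/Kᵢ = 1.297.
Both exceed 1, so a two-phase solution exists.
Let ψ = V/F and solve Σ zᵢ(Kᵢ−1)/(1+ψ(Kᵢ−1)) = 0.
Newton iteration, ψ⁰ = 0.5:
  ψ = 0.500: g = -0.0274, g' = -0.451 → ψ = 0.439
  ψ = 0.439: g = 0.0004, g' = -0.465 → ψ = 0.440
Converged at ψ = 0.440.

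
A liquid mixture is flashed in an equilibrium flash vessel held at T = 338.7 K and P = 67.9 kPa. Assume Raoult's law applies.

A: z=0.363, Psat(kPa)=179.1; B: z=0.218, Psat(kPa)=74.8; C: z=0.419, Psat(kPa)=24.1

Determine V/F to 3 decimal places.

Raoult's law: Kᵢ = Pᵢˢᵃᵗ/P = Pᵢˢᵃᵗ/67.9.
  K_A = 179.1/67.9 = 2.63770, K_B = 74.8/67.9 = 1.10162, K_C = 24.1/67.9 = 0.35493
Material balance + equilibrium reduce to Σ zᵢ(Kᵢ−1)/(1+V/F(Kᵢ−1)) = 0.
Feasibility: ΣzᵢKᵢ = 1.346, Σzᵢ/Kᵢ = 1.516 — both > 1, two phases present.
Newton iteration, V/F⁰ = 0.66:
  V/F = 0.660: g = -0.1642, g' = -0.756 → V/F = 0.443
  V/F = 0.443: g = -0.0125, g' = -0.671 → V/F = 0.424
Converged at V/F = 0.424.

V/F = 0.424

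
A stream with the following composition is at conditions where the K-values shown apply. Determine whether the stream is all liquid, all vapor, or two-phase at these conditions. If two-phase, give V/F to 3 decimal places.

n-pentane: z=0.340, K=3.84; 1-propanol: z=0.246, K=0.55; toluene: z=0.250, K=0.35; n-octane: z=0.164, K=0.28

two-phase, V/F = 0.336

ΣzᵢKᵢ = 1.574; Σzᵢ/Kᵢ = 1.836.
Both exceed 1, so a two-phase solution exists.
Material balance + equilibrium reduce to Σ zᵢ(Kᵢ−1)/(1+ψ(Kᵢ−1)) = 0.
Newton iteration, ψ⁰ = 0.5:
  ψ = 0.500: g = -0.1691, g' = -0.991 → ψ = 0.329
  ψ = 0.329: g = 0.0074, g' = -1.118 → ψ = 0.336
Converged at ψ = 0.336.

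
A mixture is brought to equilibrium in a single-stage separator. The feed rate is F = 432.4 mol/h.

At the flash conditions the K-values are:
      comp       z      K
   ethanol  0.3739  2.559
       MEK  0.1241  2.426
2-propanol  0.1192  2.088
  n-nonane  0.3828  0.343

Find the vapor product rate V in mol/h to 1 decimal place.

Rachford–Rice: g(V/F) = Σ zᵢ(Kᵢ−1)/(1+V/F(Kᵢ−1)) = 0.
g(0) = ΣzᵢKᵢ − 1 = 0.6381 and g(1) = 1 − Σzᵢ/Kᵢ = -0.3704, so a root lies in (0, 1).
Newton–Raphson from V/F = 0.5:
  V/F = 0.5000: g = 0.14034, g' = -0.7986 → V/F = 0.6757
  V/F = 0.6757: g = -0.00357, g' = -0.8622 → V/F = 0.6716
Converged at V/F = 0.6716.
Then V = V/F·F = 0.6716·432.4 = 290.4 mol/h and L = F − V = 142.0 mol/h.

V = 290.4 mol/h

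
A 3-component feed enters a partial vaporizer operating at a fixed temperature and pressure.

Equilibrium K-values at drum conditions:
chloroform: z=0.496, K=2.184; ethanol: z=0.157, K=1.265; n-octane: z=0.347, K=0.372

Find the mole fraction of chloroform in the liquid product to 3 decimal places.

x_chloroform = 0.281

Rachford–Rice: g(ψ) = Σ zᵢ(Kᵢ−1)/(1+ψ(Kᵢ−1)) = 0.
g(0) = ΣzᵢKᵢ − 1 = 0.411 and g(1) = 1 − Σzᵢ/Kᵢ = -0.284, so a root lies in (0, 1).
Newton iteration, ψ⁰ = 0.5:
  ψ = 0.500: g = 0.0880, g' = -0.574 → ψ = 0.653
  ψ = 0.653: g = -0.0029, g' = -0.623 → ψ = 0.649
Converged at ψ = 0.649.
Compositions from xᵢ = zᵢ/(1+ψ(Kᵢ−1)), yᵢ = Kᵢxᵢ:
  chloroform: x = 0.281, y = 0.613
  ethanol: x = 0.134, y = 0.169
  n-octane: x = 0.585, y = 0.218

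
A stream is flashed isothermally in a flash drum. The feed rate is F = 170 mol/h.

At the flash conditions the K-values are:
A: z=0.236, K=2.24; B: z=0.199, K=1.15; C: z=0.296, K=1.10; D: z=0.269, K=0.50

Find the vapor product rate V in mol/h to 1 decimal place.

V = 121.8 mol/h

Material balance + equilibrium reduce to Σ zᵢ(Kᵢ−1)/(1+ψ(Kᵢ−1)) = 0.
Check two-phase: ΣzᵢKᵢ = 1.218 > 1 and Σzᵢ/Kᵢ = 1.085 > 1, so g(0) = 0.218 > 0 and g(1) = -0.085 < 0.
Iterate (Newton) starting at ψ = 0.62:
  ψ = 0.620: g = 0.0257, g' = -0.264 → ψ = 0.717
  ψ = 0.717: g = -0.0003, g' = -0.271 → ψ = 0.716
Converged at ψ = 0.716.
Then V = ψ·F = 0.7163·170 = 121.8 mol/h and L = F − V = 48.2 mol/h.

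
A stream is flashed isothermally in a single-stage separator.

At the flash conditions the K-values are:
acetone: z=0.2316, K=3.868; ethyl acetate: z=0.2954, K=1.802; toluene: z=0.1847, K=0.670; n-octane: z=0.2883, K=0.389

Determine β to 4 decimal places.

β = 0.6777

Let β = V/F and solve Σ zᵢ(Kᵢ−1)/(1+β(Kᵢ−1)) = 0.
g(0) = ΣzᵢKᵢ − 1 = 0.6640 and g(1) = 1 − Σzᵢ/Kᵢ = -0.2406, so a root lies in (0, 1).
Iterate (Newton) starting at β = 0.5:
  β = 0.5000: g = 0.11536, g' = -0.6703 → β = 0.6721
  β = 0.6721: g = 0.00361, g' = -0.6456 → β = 0.6777
Converged at β = 0.6777.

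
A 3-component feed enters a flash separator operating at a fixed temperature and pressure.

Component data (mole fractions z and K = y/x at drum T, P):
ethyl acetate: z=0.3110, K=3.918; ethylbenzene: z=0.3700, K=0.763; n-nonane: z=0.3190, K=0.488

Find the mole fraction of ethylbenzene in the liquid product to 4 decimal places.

Newton iteration, ψ⁰ = 0.32:
  ψ = 0.3200: g = 0.17907, g' = -0.8521 → ψ = 0.5302
  ψ = 0.5302: g = 0.03183, g' = -0.5929 → ψ = 0.5838
  ψ = 0.5838: g = 0.00092, g' = -0.5604 → ψ = 0.5855
Converged at ψ = 0.5855.
Compositions from xᵢ = zᵢ/(1+ψ(Kᵢ−1)), yᵢ = Kᵢxᵢ:
  ethyl acetate: x = 0.1148, y = 0.4499
  ethylbenzene: x = 0.4296, y = 0.3278
  n-nonane: x = 0.4556, y = 0.2223

x_ethylbenzene = 0.4296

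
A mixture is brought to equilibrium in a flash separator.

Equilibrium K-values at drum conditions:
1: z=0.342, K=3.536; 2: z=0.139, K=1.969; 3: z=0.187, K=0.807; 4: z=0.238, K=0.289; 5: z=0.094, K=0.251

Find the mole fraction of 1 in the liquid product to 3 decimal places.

Rachford–Rice: g(ψ) = Σ zᵢ(Kᵢ−1)/(1+ψ(Kᵢ−1)) = 0.
Feasibility: ΣzᵢKᵢ = 1.726, Σzᵢ/Kᵢ = 1.597 — both > 1, two phases present.
Newton iteration, ψ⁰ = 0.5:
  ψ = 0.500: g = 0.0581, g' = -0.920 → ψ = 0.563
Converged at ψ = 0.563.
Compositions from xᵢ = zᵢ/(1+ψ(Kᵢ−1)), yᵢ = Kᵢxᵢ:
  1: x = 0.141, y = 0.498
  2: x = 0.090, y = 0.177
  3: x = 0.210, y = 0.169
  4: x = 0.397, y = 0.115
  5: x = 0.163, y = 0.041

x_1 = 0.141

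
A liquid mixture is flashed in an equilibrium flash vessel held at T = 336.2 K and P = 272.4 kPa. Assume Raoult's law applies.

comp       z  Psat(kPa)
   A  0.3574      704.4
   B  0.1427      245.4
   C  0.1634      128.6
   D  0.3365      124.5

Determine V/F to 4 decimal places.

Raoult's law: Kᵢ = Pᵢˢᵃᵗ/P = Pᵢˢᵃᵗ/272.4.
  K_A = 704.4/272.4 = 2.585903, K_B = 245.4/272.4 = 0.900881, K_C = 128.6/272.4 = 0.472100, K_D = 124.5/272.4 = 0.457048
Material balance + equilibrium reduce to Σ zᵢ(Kᵢ−1)/(1+V/F(Kᵢ−1)) = 0.
g(0) = ΣzᵢKᵢ − 1 = 0.2837 and g(1) = 1 − Σzᵢ/Kᵢ = -0.3790, so a root lies in (0, 1).
Newton–Raphson from V/F = 0.5:
  V/F = 0.5000: g = -0.06673, g' = -0.5521 → V/F = 0.3791
  V/F = 0.3791: g = 0.00137, g' = -0.5806 → V/F = 0.3815
Converged at V/F = 0.3815.

V/F = 0.3815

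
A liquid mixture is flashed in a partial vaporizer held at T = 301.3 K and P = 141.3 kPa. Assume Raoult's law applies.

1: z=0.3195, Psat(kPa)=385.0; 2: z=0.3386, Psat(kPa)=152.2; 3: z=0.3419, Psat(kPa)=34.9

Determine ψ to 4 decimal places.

Raoult's law: Kᵢ = Pᵢˢᵃᵗ/P = Pᵢˢᵃᵗ/141.3.
  K_1 = 385.0/141.3 = 2.724699, K_2 = 152.2/141.3 = 1.077141, K_3 = 34.9/141.3 = 0.246992
Rachford–Rice: g(ψ) = Σ zᵢ(Kᵢ−1)/(1+ψ(Kᵢ−1)) = 0.
Feasibility: ΣzᵢKᵢ = 1.3197, Σzᵢ/Kᵢ = 1.8159 — both > 1, two phases present.
Newton iteration, ψ⁰ = 0.66:
  ψ = 0.6600: g = -0.22927, g' = -0.9759 → ψ = 0.4251
  ψ = 0.4251: g = -0.03541, g' = -0.7376 → ψ = 0.3771
  ψ = 0.3771: g = -0.00025, g' = -0.7289 → ψ = 0.3767
Converged at ψ = 0.3767.

ψ = 0.3767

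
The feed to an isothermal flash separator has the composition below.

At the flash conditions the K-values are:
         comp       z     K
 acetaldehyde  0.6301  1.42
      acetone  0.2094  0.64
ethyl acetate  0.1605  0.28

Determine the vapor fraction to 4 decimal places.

Rachford–Rice: g(ψ) = Σ zᵢ(Kᵢ−1)/(1+ψ(Kᵢ−1)) = 0.
Check two-phase: ΣzᵢKᵢ = 1.0737 > 1 and Σzᵢ/Kᵢ = 1.3441 > 1, so g(0) = 0.0737 > 0 and g(1) = -0.3441 < 0.
Iterate (Newton) starting at ψ = 0.5:
  ψ = 0.5000: g = -0.05378, g' = -0.3194 → ψ = 0.3316
  ψ = 0.3316: g = -0.00512, g' = -0.2642 → ψ = 0.3122
  ψ = 0.3122: g = -0.00004, g' = -0.2598 → ψ = 0.3121
Converged at ψ = 0.3121.

ψ = 0.3121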